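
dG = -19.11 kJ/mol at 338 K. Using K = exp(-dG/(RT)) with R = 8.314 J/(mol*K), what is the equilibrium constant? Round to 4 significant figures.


dG is in kJ/mol; multiply by 1000 to match R in J/(mol*K).
RT = 8.314 * 338 = 2810.132 J/mol
exponent = -dG*1000 / (RT) = -(-19.11*1000) / 2810.132 = 6.80039229
K = exp(6.80039229)
K = 898.19958, rounded to 4 significant figures:

898.2


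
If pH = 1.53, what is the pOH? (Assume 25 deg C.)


At 25 deg C, pH + pOH = 14.
pOH = 14 - pH = 14 - 1.53
pOH = 12.47:

12.47


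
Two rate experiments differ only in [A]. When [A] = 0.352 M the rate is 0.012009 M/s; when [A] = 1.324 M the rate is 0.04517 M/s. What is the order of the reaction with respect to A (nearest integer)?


Rate is proportional to [A]^n, so rate2/rate1 = ([A]2/[A]1)^n. Take logs to solve for n.
rate2/rate1 = 0.04517 / 0.012009 = 3.7613
[A]2/[A]1 = 1.324 / 0.352 = 3.7614
n = ln(3.7613) / ln(3.7614) = 1.0
Nearest integer order:

1


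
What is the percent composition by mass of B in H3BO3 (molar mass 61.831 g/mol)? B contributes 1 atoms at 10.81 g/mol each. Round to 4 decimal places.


pct = 100 * (n_elem * M_elem) / M_total
mass_contribution = 1 * 10.81 = 10.81 g/mol
pct = 100 * 10.81 / 61.831
pct = 17.48313953 %, rounded to 4 dp:

17.4831 %


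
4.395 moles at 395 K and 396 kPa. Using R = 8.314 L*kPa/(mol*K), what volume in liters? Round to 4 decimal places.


PV = nRT, solve for V = nRT / P.
nRT = 4.395 * 8.314 * 395 = 14433.3118
V = 14433.3118 / 396
V = 36.44775707 L, rounded to 4 dp:

36.4478 L


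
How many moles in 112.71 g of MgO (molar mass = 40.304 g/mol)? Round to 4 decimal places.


n = mass / M
n = 112.71 / 40.304
n = 2.79649663 mol, rounded to 4 dp:

2.7965 mol


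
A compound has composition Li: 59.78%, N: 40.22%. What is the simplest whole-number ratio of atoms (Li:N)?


Assume 100 g of compound, divide each mass% by atomic mass to get moles, then normalize by the smallest to get a raw atom ratio.
Moles per 100 g: Li: 59.78/6.941 = 8.6126, N: 40.22/14.007 = 2.8714
Raw ratio (divide by min = 2.8714): Li: 2.999, N: 1.0
Multiply by 1 to clear fractions: Li: 2.999 ~= 3, N: 1.0 ~= 1
Reduce by GCD to get the simplest whole-number ratio:

3:1


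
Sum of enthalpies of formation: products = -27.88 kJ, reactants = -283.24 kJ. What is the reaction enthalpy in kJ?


dH_rxn = sum(dH_f products) - sum(dH_f reactants)
dH_rxn = -27.88 - (-283.24)
dH_rxn = 255.36 kJ:

255.36 kJ


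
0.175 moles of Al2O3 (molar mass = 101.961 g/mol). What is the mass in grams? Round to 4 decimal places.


mass = n * M
mass = 0.175 * 101.961
mass = 17.843175 g, rounded to 4 dp:

17.8432 g


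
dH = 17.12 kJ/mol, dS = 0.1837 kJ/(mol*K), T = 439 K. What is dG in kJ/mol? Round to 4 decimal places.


Gibbs: dG = dH - T*dS (consistent units, dS already in kJ/(mol*K)).
T*dS = 439 * 0.1837 = 80.6443
dG = 17.12 - (80.6443)
dG = -63.5243 kJ/mol, rounded to 4 dp:

-63.5243 kJ/mol


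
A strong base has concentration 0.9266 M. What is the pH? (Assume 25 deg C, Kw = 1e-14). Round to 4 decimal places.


A strong base dissociates completely, so [OH-] equals the given concentration.
pOH = -log10([OH-]) = -log10(0.9266) = 0.033108
pH = 14 - pOH = 14 - 0.033108
pH = 13.966892, rounded to 4 dp:

13.9669


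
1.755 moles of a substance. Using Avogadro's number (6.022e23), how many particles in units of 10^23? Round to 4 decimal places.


N = n * NA, then divide by 1e23 for the requested units.
N / 1e23 = n * 6.022
N / 1e23 = 1.755 * 6.022
N / 1e23 = 10.56861, rounded to 4 dp:

10.5686


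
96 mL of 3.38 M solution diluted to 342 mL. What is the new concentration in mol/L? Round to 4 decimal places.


Dilution: M1*V1 = M2*V2, solve for M2.
M2 = M1*V1 / V2
M2 = 3.38 * 96 / 342
M2 = 324.48 / 342
M2 = 0.94877193 mol/L, rounded to 4 dp:

0.9488 mol/L


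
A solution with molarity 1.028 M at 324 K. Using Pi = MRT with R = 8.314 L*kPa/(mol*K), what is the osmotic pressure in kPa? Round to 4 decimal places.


Osmotic pressure (van't Hoff): Pi = M*R*T.
RT = 8.314 * 324 = 2693.736
Pi = 1.028 * 2693.736
Pi = 2769.160608 kPa, rounded to 4 dp:

2769.1606 kPa


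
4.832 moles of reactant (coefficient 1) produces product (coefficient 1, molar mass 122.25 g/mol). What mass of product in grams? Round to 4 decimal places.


Use the coefficient ratio to convert reactant moles to product moles, then multiply by the product's molar mass.
moles_P = moles_R * (coeff_P / coeff_R) = 4.832 * (1/1) = 4.832
mass_P = moles_P * M_P = 4.832 * 122.25
mass_P = 590.712 g, rounded to 4 dp:

590.7120 g


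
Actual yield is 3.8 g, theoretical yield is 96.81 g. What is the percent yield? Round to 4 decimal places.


% yield = 100 * actual / theoretical
% yield = 100 * 3.8 / 96.81
% yield = 3.92521434 %, rounded to 4 dp:

3.9252 %


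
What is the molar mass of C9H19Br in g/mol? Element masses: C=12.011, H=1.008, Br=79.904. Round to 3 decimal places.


M = sum(count * atomic_mass) over atoms.
M = 9*12.011 + 19*1.008 + 1*79.904
M = 108.099 + 19.152 + 79.904
M = 207.155 g/mol, rounded to 3 dp:

207.155 g/mol


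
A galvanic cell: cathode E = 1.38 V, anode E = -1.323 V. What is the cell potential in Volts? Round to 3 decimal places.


Standard cell potential: E_cell = E_cathode - E_anode.
E_cell = 1.38 - (-1.323)
E_cell = 2.703 V, rounded to 3 dp:

2.703 V


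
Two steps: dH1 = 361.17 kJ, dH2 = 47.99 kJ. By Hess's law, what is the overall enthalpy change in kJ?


Hess's law: enthalpy is a state function, so add the step enthalpies.
dH_total = dH1 + dH2 = 361.17 + (47.99)
dH_total = 409.16 kJ:

409.16 kJ


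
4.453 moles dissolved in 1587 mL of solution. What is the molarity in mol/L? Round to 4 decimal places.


Convert volume to liters: V_L = V_mL / 1000.
V_L = 1587 / 1000 = 1.587 L
M = n / V_L = 4.453 / 1.587
M = 2.80592313 mol/L, rounded to 4 dp:

2.8059 mol/L


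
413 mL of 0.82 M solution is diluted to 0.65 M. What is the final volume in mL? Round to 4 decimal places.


Dilution: M1*V1 = M2*V2, solve for V2.
V2 = M1*V1 / M2
V2 = 0.82 * 413 / 0.65
V2 = 338.66 / 0.65
V2 = 521.01538462 mL, rounded to 4 dp:

521.0154 mL


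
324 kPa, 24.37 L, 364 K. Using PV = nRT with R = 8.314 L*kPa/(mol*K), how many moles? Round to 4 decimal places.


PV = nRT, solve for n = PV / (RT).
PV = 324 * 24.37 = 7895.88
RT = 8.314 * 364 = 3026.296
n = 7895.88 / 3026.296
n = 2.60909045 mol, rounded to 4 dp:

2.6091 mol


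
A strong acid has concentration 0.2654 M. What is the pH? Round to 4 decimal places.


A strong acid dissociates completely, so [H+] equals the given concentration.
pH = -log10([H+]) = -log10(0.2654)
pH = 0.57609908, rounded to 4 dp:

0.5761


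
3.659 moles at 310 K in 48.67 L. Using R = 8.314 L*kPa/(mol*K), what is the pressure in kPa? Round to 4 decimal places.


PV = nRT, solve for P = nRT / V.
nRT = 3.659 * 8.314 * 310 = 9430.4871
P = 9430.4871 / 48.67
P = 193.76386069 kPa, rounded to 4 dp:

193.7639 kPa


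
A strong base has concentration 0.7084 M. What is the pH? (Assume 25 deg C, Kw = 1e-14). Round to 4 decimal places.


A strong base dissociates completely, so [OH-] equals the given concentration.
pOH = -log10([OH-]) = -log10(0.7084) = 0.149721
pH = 14 - pOH = 14 - 0.149721
pH = 13.850279, rounded to 4 dp:

13.8503


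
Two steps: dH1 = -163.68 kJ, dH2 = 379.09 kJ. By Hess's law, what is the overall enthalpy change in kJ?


Hess's law: enthalpy is a state function, so add the step enthalpies.
dH_total = dH1 + dH2 = -163.68 + (379.09)
dH_total = 215.41 kJ:

215.41 kJ


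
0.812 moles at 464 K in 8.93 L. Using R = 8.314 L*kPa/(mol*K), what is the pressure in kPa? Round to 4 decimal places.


PV = nRT, solve for P = nRT / V.
nRT = 0.812 * 8.314 * 464 = 3132.4492
P = 3132.4492 / 8.93
P = 350.77818589 kPa, rounded to 4 dp:

350.7782 kPa


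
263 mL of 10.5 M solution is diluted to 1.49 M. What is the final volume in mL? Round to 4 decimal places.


Dilution: M1*V1 = M2*V2, solve for V2.
V2 = M1*V1 / M2
V2 = 10.5 * 263 / 1.49
V2 = 2761.5 / 1.49
V2 = 1853.3557047 mL, rounded to 4 dp:

1853.3557 mL


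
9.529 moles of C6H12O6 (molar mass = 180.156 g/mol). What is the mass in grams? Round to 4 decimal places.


mass = n * M
mass = 9.529 * 180.156
mass = 1716.706524 g, rounded to 4 dp:

1716.7065 g


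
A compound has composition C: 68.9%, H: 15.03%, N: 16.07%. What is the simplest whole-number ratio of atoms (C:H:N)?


Assume 100 g of compound, divide each mass% by atomic mass to get moles, then normalize by the smallest to get a raw atom ratio.
Moles per 100 g: C: 68.9/12.011 = 5.7364, H: 15.03/1.008 = 14.9107, N: 16.07/14.007 = 1.1473
Raw ratio (divide by min = 1.1473): C: 5.0, H: 12.997, N: 1.0
Multiply by 1 to clear fractions: C: 5.0 ~= 5, H: 12.997 ~= 13, N: 1.0 ~= 1
Reduce by GCD to get the simplest whole-number ratio:

5:13:1


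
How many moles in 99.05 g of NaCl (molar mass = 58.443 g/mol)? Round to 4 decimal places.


n = mass / M
n = 99.05 / 58.443
n = 1.69481375 mol, rounded to 4 dp:

1.6948 mol


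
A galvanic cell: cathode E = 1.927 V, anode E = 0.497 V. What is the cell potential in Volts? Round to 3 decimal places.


Standard cell potential: E_cell = E_cathode - E_anode.
E_cell = 1.927 - (0.497)
E_cell = 1.43 V, rounded to 3 dp:

1.430 V


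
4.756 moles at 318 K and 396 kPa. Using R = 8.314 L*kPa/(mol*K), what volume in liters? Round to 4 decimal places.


PV = nRT, solve for V = nRT / P.
nRT = 4.756 * 8.314 * 318 = 12574.1601
V = 12574.1601 / 396
V = 31.75292955 L, rounded to 4 dp:

31.7529 L


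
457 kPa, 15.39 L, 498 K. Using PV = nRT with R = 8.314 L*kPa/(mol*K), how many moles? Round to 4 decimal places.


PV = nRT, solve for n = PV / (RT).
PV = 457 * 15.39 = 7033.23
RT = 8.314 * 498 = 4140.372
n = 7033.23 / 4140.372
n = 1.69869519 mol, rounded to 4 dp:

1.6987 mol


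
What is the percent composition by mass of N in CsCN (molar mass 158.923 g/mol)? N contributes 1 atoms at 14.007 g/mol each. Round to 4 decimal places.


pct = 100 * (n_elem * M_elem) / M_total
mass_contribution = 1 * 14.007 = 14.007 g/mol
pct = 100 * 14.007 / 158.923
pct = 8.81370223 %, rounded to 4 dp:

8.8137 %


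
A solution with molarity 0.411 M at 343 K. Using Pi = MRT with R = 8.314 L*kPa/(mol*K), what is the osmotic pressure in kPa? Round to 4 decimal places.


Osmotic pressure (van't Hoff): Pi = M*R*T.
RT = 8.314 * 343 = 2851.702
Pi = 0.411 * 2851.702
Pi = 1172.049522 kPa, rounded to 4 dp:

1172.0495 kPa


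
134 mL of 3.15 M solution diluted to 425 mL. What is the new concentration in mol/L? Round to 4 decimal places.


Dilution: M1*V1 = M2*V2, solve for M2.
M2 = M1*V1 / V2
M2 = 3.15 * 134 / 425
M2 = 422.1 / 425
M2 = 0.99317647 mol/L, rounded to 4 dp:

0.9932 mol/L


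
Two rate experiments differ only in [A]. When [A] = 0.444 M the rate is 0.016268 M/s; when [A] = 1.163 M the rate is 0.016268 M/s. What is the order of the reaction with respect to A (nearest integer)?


Rate is proportional to [A]^n, so rate2/rate1 = ([A]2/[A]1)^n. Take logs to solve for n.
rate2/rate1 = 0.016268 / 0.016268 = 1.0
[A]2/[A]1 = 1.163 / 0.444 = 2.6194
n = ln(1.0) / ln(2.6194) = 0.0
Nearest integer order:

0


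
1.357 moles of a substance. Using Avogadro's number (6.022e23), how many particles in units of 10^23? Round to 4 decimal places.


N = n * NA, then divide by 1e23 for the requested units.
N / 1e23 = n * 6.022
N / 1e23 = 1.357 * 6.022
N / 1e23 = 8.171854, rounded to 4 dp:

8.1719


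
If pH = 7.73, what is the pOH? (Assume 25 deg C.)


At 25 deg C, pH + pOH = 14.
pOH = 14 - pH = 14 - 7.73
pOH = 6.27:

6.27


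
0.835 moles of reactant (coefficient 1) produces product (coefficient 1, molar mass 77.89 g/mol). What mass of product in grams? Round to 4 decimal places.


Use the coefficient ratio to convert reactant moles to product moles, then multiply by the product's molar mass.
moles_P = moles_R * (coeff_P / coeff_R) = 0.835 * (1/1) = 0.835
mass_P = moles_P * M_P = 0.835 * 77.89
mass_P = 65.03815 g, rounded to 4 dp:

65.0382 g


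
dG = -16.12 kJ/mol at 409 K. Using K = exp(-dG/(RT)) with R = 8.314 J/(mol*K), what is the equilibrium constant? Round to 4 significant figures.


dG is in kJ/mol; multiply by 1000 to match R in J/(mol*K).
RT = 8.314 * 409 = 3400.426 J/mol
exponent = -dG*1000 / (RT) = -(-16.12*1000) / 3400.426 = 4.7405825
K = exp(4.7405825)
K = 114.50088, rounded to 4 significant figures:

114.5


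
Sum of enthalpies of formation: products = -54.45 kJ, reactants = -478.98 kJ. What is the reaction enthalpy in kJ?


dH_rxn = sum(dH_f products) - sum(dH_f reactants)
dH_rxn = -54.45 - (-478.98)
dH_rxn = 424.53 kJ:

424.53 kJ


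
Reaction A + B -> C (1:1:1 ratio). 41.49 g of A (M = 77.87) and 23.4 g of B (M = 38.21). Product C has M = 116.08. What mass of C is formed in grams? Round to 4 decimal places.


Find moles of each reactant; the smaller value is the limiting reagent in a 1:1:1 reaction, so moles_C equals moles of the limiter.
n_A = mass_A / M_A = 41.49 / 77.87 = 0.532811 mol
n_B = mass_B / M_B = 23.4 / 38.21 = 0.612405 mol
Limiting reagent: A (smaller), n_limiting = 0.532811 mol
mass_C = n_limiting * M_C = 0.532811 * 116.08
mass_C = 61.84870088 g, rounded to 4 dp:

61.8487 g


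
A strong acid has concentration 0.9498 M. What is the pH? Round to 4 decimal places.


A strong acid dissociates completely, so [H+] equals the given concentration.
pH = -log10([H+]) = -log10(0.9498)
pH = 0.02236783, rounded to 4 dp:

0.0224


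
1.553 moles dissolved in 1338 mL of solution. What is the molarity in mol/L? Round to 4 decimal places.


Convert volume to liters: V_L = V_mL / 1000.
V_L = 1338 / 1000 = 1.338 L
M = n / V_L = 1.553 / 1.338
M = 1.16068759 mol/L, rounded to 4 dp:

1.1607 mol/L


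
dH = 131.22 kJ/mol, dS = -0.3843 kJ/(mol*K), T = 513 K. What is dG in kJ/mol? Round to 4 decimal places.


Gibbs: dG = dH - T*dS (consistent units, dS already in kJ/(mol*K)).
T*dS = 513 * -0.3843 = -197.1459
dG = 131.22 - (-197.1459)
dG = 328.3659 kJ/mol, rounded to 4 dp:

328.3659 kJ/mol


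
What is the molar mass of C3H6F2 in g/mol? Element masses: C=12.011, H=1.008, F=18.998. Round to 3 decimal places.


M = sum(count * atomic_mass) over atoms.
M = 3*12.011 + 6*1.008 + 2*18.998
M = 36.033 + 6.048 + 37.996
M = 80.077 g/mol, rounded to 3 dp:

80.077 g/mol


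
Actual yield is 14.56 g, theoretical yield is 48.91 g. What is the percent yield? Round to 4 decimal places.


% yield = 100 * actual / theoretical
% yield = 100 * 14.56 / 48.91
% yield = 29.7689634 %, rounded to 4 dp:

29.7690 %


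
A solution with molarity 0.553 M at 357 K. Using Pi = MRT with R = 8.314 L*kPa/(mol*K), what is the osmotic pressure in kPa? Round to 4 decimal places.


Osmotic pressure (van't Hoff): Pi = M*R*T.
RT = 8.314 * 357 = 2968.098
Pi = 0.553 * 2968.098
Pi = 1641.358194 kPa, rounded to 4 dp:

1641.3582 kPa


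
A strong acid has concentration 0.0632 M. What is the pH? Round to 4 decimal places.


A strong acid dissociates completely, so [H+] equals the given concentration.
pH = -log10([H+]) = -log10(0.0632)
pH = 1.19928292, rounded to 4 dp:

1.1993


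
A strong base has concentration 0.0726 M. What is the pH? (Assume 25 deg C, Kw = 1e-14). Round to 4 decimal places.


A strong base dissociates completely, so [OH-] equals the given concentration.
pOH = -log10([OH-]) = -log10(0.0726) = 1.139063
pH = 14 - pOH = 14 - 1.139063
pH = 12.860937, rounded to 4 dp:

12.8609


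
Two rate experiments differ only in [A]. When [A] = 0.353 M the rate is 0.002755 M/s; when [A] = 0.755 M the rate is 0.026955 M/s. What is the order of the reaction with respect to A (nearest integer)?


Rate is proportional to [A]^n, so rate2/rate1 = ([A]2/[A]1)^n. Take logs to solve for n.
rate2/rate1 = 0.026955 / 0.002755 = 9.784
[A]2/[A]1 = 0.755 / 0.353 = 2.1388
n = ln(9.784) / ln(2.1388) = 3.0
Nearest integer order:

3


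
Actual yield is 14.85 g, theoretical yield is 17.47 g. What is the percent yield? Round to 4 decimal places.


% yield = 100 * actual / theoretical
% yield = 100 * 14.85 / 17.47
% yield = 85.00286205 %, rounded to 4 dp:

85.0029 %


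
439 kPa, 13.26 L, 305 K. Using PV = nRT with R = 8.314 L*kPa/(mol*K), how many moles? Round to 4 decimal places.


PV = nRT, solve for n = PV / (RT).
PV = 439 * 13.26 = 5821.14
RT = 8.314 * 305 = 2535.77
n = 5821.14 / 2535.77
n = 2.29561041 mol, rounded to 4 dp:

2.2956 mol


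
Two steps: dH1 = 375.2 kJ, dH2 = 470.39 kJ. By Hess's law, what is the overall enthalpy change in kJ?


Hess's law: enthalpy is a state function, so add the step enthalpies.
dH_total = dH1 + dH2 = 375.2 + (470.39)
dH_total = 845.59 kJ:

845.59 kJ


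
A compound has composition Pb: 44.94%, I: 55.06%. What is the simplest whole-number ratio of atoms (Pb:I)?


Assume 100 g of compound, divide each mass% by atomic mass to get moles, then normalize by the smallest to get a raw atom ratio.
Moles per 100 g: Pb: 44.94/207.2 = 0.2169, I: 55.06/126.904 = 0.4339
Raw ratio (divide by min = 0.2169): Pb: 1.0, I: 2.0
Multiply by 1 to clear fractions: Pb: 1.0 ~= 1, I: 2.0 ~= 2
Reduce by GCD to get the simplest whole-number ratio:

1:2


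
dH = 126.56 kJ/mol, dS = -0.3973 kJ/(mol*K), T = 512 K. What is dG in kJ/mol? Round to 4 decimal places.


Gibbs: dG = dH - T*dS (consistent units, dS already in kJ/(mol*K)).
T*dS = 512 * -0.3973 = -203.4176
dG = 126.56 - (-203.4176)
dG = 329.9776 kJ/mol, rounded to 4 dp:

329.9776 kJ/mol


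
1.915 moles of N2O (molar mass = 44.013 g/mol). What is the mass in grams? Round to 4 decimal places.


mass = n * M
mass = 1.915 * 44.013
mass = 84.284895 g, rounded to 4 dp:

84.2849 g


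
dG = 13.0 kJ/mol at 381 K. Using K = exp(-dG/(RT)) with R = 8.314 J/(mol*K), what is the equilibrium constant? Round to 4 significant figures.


dG is in kJ/mol; multiply by 1000 to match R in J/(mol*K).
RT = 8.314 * 381 = 3167.634 J/mol
exponent = -dG*1000 / (RT) = -(13.0*1000) / 3167.634 = -4.10400949
K = exp(-4.10400949)
K = 0.01650636, rounded to 4 significant figures:

0.01651


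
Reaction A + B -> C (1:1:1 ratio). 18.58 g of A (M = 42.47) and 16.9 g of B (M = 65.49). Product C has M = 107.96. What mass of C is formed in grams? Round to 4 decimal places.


Find moles of each reactant; the smaller value is the limiting reagent in a 1:1:1 reaction, so moles_C equals moles of the limiter.
n_A = mass_A / M_A = 18.58 / 42.47 = 0.437485 mol
n_B = mass_B / M_B = 16.9 / 65.49 = 0.258055 mol
Limiting reagent: B (smaller), n_limiting = 0.258055 mol
mass_C = n_limiting * M_C = 0.258055 * 107.96
mass_C = 27.8596178 g, rounded to 4 dp:

27.8596 g


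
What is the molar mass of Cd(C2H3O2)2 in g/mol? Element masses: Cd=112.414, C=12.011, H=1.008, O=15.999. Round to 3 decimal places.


M = sum(count * atomic_mass) over atoms.
M = 1*112.414 + 4*12.011 + 6*1.008 + 4*15.999
M = 112.414 + 48.044 + 6.048 + 63.996
M = 230.502 g/mol, rounded to 3 dp:

230.502 g/mol


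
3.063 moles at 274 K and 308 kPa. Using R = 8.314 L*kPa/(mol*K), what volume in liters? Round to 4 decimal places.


PV = nRT, solve for V = nRT / P.
nRT = 3.063 * 8.314 * 274 = 6977.6243
V = 6977.6243 / 308
V = 22.65462435 L, rounded to 4 dp:

22.6546 L


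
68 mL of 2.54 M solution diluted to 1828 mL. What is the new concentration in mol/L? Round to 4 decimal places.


Dilution: M1*V1 = M2*V2, solve for M2.
M2 = M1*V1 / V2
M2 = 2.54 * 68 / 1828
M2 = 172.72 / 1828
M2 = 0.09448578 mol/L, rounded to 4 dp:

0.0945 mol/L


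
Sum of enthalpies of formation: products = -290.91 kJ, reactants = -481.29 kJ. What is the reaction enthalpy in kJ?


dH_rxn = sum(dH_f products) - sum(dH_f reactants)
dH_rxn = -290.91 - (-481.29)
dH_rxn = 190.38 kJ:

190.38 kJ


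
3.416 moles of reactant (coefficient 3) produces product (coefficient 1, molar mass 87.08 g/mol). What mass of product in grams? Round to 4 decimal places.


Use the coefficient ratio to convert reactant moles to product moles, then multiply by the product's molar mass.
moles_P = moles_R * (coeff_P / coeff_R) = 3.416 * (1/3) = 1.138667
mass_P = moles_P * M_P = 1.138667 * 87.08
mass_P = 99.15512236 g, rounded to 4 dp:

99.1551 g


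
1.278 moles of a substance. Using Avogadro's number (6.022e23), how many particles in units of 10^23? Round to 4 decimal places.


N = n * NA, then divide by 1e23 for the requested units.
N / 1e23 = n * 6.022
N / 1e23 = 1.278 * 6.022
N / 1e23 = 7.696116, rounded to 4 dp:

7.6961


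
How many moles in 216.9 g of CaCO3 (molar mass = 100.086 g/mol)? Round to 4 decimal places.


n = mass / M
n = 216.9 / 100.086
n = 2.16713626 mol, rounded to 4 dp:

2.1671 mol


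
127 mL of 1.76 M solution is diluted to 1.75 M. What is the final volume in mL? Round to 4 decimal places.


Dilution: M1*V1 = M2*V2, solve for V2.
V2 = M1*V1 / M2
V2 = 1.76 * 127 / 1.75
V2 = 223.52 / 1.75
V2 = 127.72571429 mL, rounded to 4 dp:

127.7257 mL


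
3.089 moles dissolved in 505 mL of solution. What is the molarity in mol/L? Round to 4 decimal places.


Convert volume to liters: V_L = V_mL / 1000.
V_L = 505 / 1000 = 0.505 L
M = n / V_L = 3.089 / 0.505
M = 6.11683168 mol/L, rounded to 4 dp:

6.1168 mol/L


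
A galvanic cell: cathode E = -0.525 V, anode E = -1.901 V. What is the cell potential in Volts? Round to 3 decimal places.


Standard cell potential: E_cell = E_cathode - E_anode.
E_cell = -0.525 - (-1.901)
E_cell = 1.376 V, rounded to 3 dp:

1.376 V


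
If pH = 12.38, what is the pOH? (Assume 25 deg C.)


At 25 deg C, pH + pOH = 14.
pOH = 14 - pH = 14 - 12.38
pOH = 1.62:

1.62


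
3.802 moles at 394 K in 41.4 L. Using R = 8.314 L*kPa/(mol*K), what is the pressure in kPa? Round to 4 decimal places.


PV = nRT, solve for P = nRT / V.
nRT = 3.802 * 8.314 * 394 = 12454.2722
P = 12454.2722 / 41.4
P = 300.82783092 kPa, rounded to 4 dp:

300.8278 kPa


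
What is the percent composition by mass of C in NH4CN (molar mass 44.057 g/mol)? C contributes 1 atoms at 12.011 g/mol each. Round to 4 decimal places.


pct = 100 * (n_elem * M_elem) / M_total
mass_contribution = 1 * 12.011 = 12.011 g/mol
pct = 100 * 12.011 / 44.057
pct = 27.26241006 %, rounded to 4 dp:

27.2624 %


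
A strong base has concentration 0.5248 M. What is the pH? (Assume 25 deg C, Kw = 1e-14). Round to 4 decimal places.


A strong base dissociates completely, so [OH-] equals the given concentration.
pOH = -log10([OH-]) = -log10(0.5248) = 0.280006
pH = 14 - pOH = 14 - 0.280006
pH = 13.719994, rounded to 4 dp:

13.7200


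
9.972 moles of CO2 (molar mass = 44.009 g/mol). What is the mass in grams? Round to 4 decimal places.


mass = n * M
mass = 9.972 * 44.009
mass = 438.857748 g, rounded to 4 dp:

438.8577 g


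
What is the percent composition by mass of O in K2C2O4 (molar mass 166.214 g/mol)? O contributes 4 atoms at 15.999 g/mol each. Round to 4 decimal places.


pct = 100 * (n_elem * M_elem) / M_total
mass_contribution = 4 * 15.999 = 63.996 g/mol
pct = 100 * 63.996 / 166.214
pct = 38.5021719 %, rounded to 4 dp:

38.5022 %


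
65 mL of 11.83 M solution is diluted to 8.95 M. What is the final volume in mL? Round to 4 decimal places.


Dilution: M1*V1 = M2*V2, solve for V2.
V2 = M1*V1 / M2
V2 = 11.83 * 65 / 8.95
V2 = 768.95 / 8.95
V2 = 85.91620112 mL, rounded to 4 dp:

85.9162 mL


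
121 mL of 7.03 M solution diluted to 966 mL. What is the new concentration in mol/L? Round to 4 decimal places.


Dilution: M1*V1 = M2*V2, solve for M2.
M2 = M1*V1 / V2
M2 = 7.03 * 121 / 966
M2 = 850.63 / 966
M2 = 0.88056936 mol/L, rounded to 4 dp:

0.8806 mol/L


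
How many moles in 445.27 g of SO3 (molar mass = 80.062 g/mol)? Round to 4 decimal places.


n = mass / M
n = 445.27 / 80.062
n = 5.56156479 mol, rounded to 4 dp:

5.5616 mol


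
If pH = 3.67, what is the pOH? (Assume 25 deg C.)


At 25 deg C, pH + pOH = 14.
pOH = 14 - pH = 14 - 3.67
pOH = 10.33:

10.33


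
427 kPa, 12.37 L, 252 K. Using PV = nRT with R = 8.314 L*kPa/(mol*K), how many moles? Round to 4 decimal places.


PV = nRT, solve for n = PV / (RT).
PV = 427 * 12.37 = 5281.99
RT = 8.314 * 252 = 2095.128
n = 5281.99 / 2095.128
n = 2.52108224 mol, rounded to 4 dp:

2.5211 mol


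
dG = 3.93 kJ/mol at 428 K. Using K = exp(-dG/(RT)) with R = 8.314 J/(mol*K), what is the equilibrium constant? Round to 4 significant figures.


dG is in kJ/mol; multiply by 1000 to match R in J/(mol*K).
RT = 8.314 * 428 = 3558.392 J/mol
exponent = -dG*1000 / (RT) = -(3.93*1000) / 3558.392 = -1.10443144
K = exp(-1.10443144)
K = 0.33139925, rounded to 4 significant figures:

0.3314


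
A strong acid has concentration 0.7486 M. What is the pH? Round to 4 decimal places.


A strong acid dissociates completely, so [H+] equals the given concentration.
pH = -log10([H+]) = -log10(0.7486)
pH = 0.12575018, rounded to 4 dp:

0.1258


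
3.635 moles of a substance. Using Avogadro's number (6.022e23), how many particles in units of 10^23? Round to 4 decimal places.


N = n * NA, then divide by 1e23 for the requested units.
N / 1e23 = n * 6.022
N / 1e23 = 3.635 * 6.022
N / 1e23 = 21.88997, rounded to 4 dp:

21.8900


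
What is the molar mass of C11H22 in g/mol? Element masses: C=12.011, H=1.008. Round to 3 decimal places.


M = sum(count * atomic_mass) over atoms.
M = 11*12.011 + 22*1.008
M = 132.121 + 22.176
M = 154.297 g/mol, rounded to 3 dp:

154.297 g/mol


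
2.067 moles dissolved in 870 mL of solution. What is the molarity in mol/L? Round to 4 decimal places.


Convert volume to liters: V_L = V_mL / 1000.
V_L = 870 / 1000 = 0.87 L
M = n / V_L = 2.067 / 0.87
M = 2.37586207 mol/L, rounded to 4 dp:

2.3759 mol/L


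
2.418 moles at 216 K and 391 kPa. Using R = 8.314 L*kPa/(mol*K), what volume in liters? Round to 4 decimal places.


PV = nRT, solve for V = nRT / P.
nRT = 2.418 * 8.314 * 216 = 4342.3024
V = 4342.3024 / 391
V = 11.10563274 L, rounded to 4 dp:

11.1056 L


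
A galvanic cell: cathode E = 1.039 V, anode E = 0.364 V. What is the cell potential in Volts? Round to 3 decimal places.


Standard cell potential: E_cell = E_cathode - E_anode.
E_cell = 1.039 - (0.364)
E_cell = 0.675 V, rounded to 3 dp:

0.675 V


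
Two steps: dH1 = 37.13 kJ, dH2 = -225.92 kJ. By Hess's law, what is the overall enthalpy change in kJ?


Hess's law: enthalpy is a state function, so add the step enthalpies.
dH_total = dH1 + dH2 = 37.13 + (-225.92)
dH_total = -188.79 kJ:

-188.79 kJ


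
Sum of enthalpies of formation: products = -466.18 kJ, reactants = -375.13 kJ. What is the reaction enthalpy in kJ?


dH_rxn = sum(dH_f products) - sum(dH_f reactants)
dH_rxn = -466.18 - (-375.13)
dH_rxn = -91.05 kJ:

-91.05 kJ


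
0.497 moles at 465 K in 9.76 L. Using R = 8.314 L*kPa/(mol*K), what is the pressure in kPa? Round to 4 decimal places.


PV = nRT, solve for P = nRT / V.
nRT = 0.497 * 8.314 * 465 = 1921.407
P = 1921.407 / 9.76
P = 196.86547131 kPa, rounded to 4 dp:

196.8655 kPa


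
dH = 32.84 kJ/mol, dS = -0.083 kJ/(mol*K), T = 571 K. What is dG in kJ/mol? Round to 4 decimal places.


Gibbs: dG = dH - T*dS (consistent units, dS already in kJ/(mol*K)).
T*dS = 571 * -0.083 = -47.393
dG = 32.84 - (-47.393)
dG = 80.233 kJ/mol, rounded to 4 dp:

80.2330 kJ/mol


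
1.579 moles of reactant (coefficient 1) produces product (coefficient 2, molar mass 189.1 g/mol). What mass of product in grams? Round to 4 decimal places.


Use the coefficient ratio to convert reactant moles to product moles, then multiply by the product's molar mass.
moles_P = moles_R * (coeff_P / coeff_R) = 1.579 * (2/1) = 3.158
mass_P = moles_P * M_P = 3.158 * 189.1
mass_P = 597.1778 g, rounded to 4 dp:

597.1778 g


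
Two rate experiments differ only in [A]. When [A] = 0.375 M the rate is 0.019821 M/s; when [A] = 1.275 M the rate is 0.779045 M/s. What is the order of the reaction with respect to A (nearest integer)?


Rate is proportional to [A]^n, so rate2/rate1 = ([A]2/[A]1)^n. Take logs to solve for n.
rate2/rate1 = 0.779045 / 0.019821 = 39.304
[A]2/[A]1 = 1.275 / 0.375 = 3.4
n = ln(39.304) / ln(3.4) = 3.0
Nearest integer order:

3


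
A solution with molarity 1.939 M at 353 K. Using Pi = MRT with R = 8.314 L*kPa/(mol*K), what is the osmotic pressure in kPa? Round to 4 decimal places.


Osmotic pressure (van't Hoff): Pi = M*R*T.
RT = 8.314 * 353 = 2934.842
Pi = 1.939 * 2934.842
Pi = 5690.658638 kPa, rounded to 4 dp:

5690.6586 kPa


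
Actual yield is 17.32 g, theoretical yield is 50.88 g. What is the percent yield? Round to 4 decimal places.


% yield = 100 * actual / theoretical
% yield = 100 * 17.32 / 50.88
% yield = 34.0408805 %, rounded to 4 dp:

34.0409 %


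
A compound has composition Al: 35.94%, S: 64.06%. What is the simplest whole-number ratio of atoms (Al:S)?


Assume 100 g of compound, divide each mass% by atomic mass to get moles, then normalize by the smallest to get a raw atom ratio.
Moles per 100 g: Al: 35.94/26.982 = 1.332, S: 64.06/32.065 = 1.9978
Raw ratio (divide by min = 1.332): Al: 1.0, S: 1.5
Multiply by 2 to clear fractions: Al: 2.0 ~= 2, S: 3.0 ~= 3
Reduce by GCD to get the simplest whole-number ratio:

2:3


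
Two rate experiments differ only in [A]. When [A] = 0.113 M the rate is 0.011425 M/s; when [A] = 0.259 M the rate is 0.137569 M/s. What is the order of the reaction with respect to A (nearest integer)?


Rate is proportional to [A]^n, so rate2/rate1 = ([A]2/[A]1)^n. Take logs to solve for n.
rate2/rate1 = 0.137569 / 0.011425 = 12.0411
[A]2/[A]1 = 0.259 / 0.113 = 2.292
n = ln(12.0411) / ln(2.292) = 3.0
Nearest integer order:

3


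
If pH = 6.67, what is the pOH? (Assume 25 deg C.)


At 25 deg C, pH + pOH = 14.
pOH = 14 - pH = 14 - 6.67
pOH = 7.33:

7.33


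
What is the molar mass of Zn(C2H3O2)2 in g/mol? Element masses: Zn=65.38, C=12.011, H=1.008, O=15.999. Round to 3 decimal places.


M = sum(count * atomic_mass) over atoms.
M = 1*65.38 + 4*12.011 + 6*1.008 + 4*15.999
M = 65.38 + 48.044 + 6.048 + 63.996
M = 183.468 g/mol, rounded to 3 dp:

183.468 g/mol


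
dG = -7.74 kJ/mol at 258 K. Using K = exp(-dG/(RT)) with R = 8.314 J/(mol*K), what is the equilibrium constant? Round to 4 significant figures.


dG is in kJ/mol; multiply by 1000 to match R in J/(mol*K).
RT = 8.314 * 258 = 2145.012 J/mol
exponent = -dG*1000 / (RT) = -(-7.74*1000) / 2145.012 = 3.60837142
K = exp(3.60837142)
K = 36.9059, rounded to 4 significant figures:

36.91


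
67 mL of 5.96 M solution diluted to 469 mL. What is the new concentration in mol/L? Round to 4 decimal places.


Dilution: M1*V1 = M2*V2, solve for M2.
M2 = M1*V1 / V2
M2 = 5.96 * 67 / 469
M2 = 399.32 / 469
M2 = 0.85142857 mol/L, rounded to 4 dp:

0.8514 mol/L


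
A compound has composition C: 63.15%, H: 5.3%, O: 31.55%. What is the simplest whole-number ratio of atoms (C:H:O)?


Assume 100 g of compound, divide each mass% by atomic mass to get moles, then normalize by the smallest to get a raw atom ratio.
Moles per 100 g: C: 63.15/12.011 = 5.2577, H: 5.3/1.008 = 5.2579, O: 31.55/15.999 = 1.972
Raw ratio (divide by min = 1.972): C: 2.666, H: 2.666, O: 1.0
Multiply by 3 to clear fractions: C: 7.999 ~= 8, H: 7.999 ~= 8, O: 3.0 ~= 3
Reduce by GCD to get the simplest whole-number ratio:

8:8:3


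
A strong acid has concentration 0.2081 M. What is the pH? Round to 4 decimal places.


A strong acid dissociates completely, so [H+] equals the given concentration.
pH = -log10([H+]) = -log10(0.2081)
pH = 0.68172792, rounded to 4 dp:

0.6817


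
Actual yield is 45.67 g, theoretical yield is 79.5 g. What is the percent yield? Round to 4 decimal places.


% yield = 100 * actual / theoretical
% yield = 100 * 45.67 / 79.5
% yield = 57.44654088 %, rounded to 4 dp:

57.4465 %


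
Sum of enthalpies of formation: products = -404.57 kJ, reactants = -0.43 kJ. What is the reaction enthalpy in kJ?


dH_rxn = sum(dH_f products) - sum(dH_f reactants)
dH_rxn = -404.57 - (-0.43)
dH_rxn = -404.14 kJ:

-404.14 kJ


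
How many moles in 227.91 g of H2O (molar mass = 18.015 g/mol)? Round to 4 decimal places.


n = mass / M
n = 227.91 / 18.015
n = 12.65112406 mol, rounded to 4 dp:

12.6511 mol


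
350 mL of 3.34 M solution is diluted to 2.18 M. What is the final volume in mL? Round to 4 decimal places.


Dilution: M1*V1 = M2*V2, solve for V2.
V2 = M1*V1 / M2
V2 = 3.34 * 350 / 2.18
V2 = 1169.0 / 2.18
V2 = 536.23853211 mL, rounded to 4 dp:

536.2385 mL


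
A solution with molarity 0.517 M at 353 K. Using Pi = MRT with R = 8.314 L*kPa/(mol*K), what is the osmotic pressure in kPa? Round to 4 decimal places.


Osmotic pressure (van't Hoff): Pi = M*R*T.
RT = 8.314 * 353 = 2934.842
Pi = 0.517 * 2934.842
Pi = 1517.313314 kPa, rounded to 4 dp:

1517.3133 kPa


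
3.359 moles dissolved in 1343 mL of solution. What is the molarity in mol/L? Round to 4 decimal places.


Convert volume to liters: V_L = V_mL / 1000.
V_L = 1343 / 1000 = 1.343 L
M = n / V_L = 3.359 / 1.343
M = 2.5011169 mol/L, rounded to 4 dp:

2.5011 mol/L


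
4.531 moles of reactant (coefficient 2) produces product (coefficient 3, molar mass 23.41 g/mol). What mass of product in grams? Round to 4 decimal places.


Use the coefficient ratio to convert reactant moles to product moles, then multiply by the product's molar mass.
moles_P = moles_R * (coeff_P / coeff_R) = 4.531 * (3/2) = 6.7965
mass_P = moles_P * M_P = 6.7965 * 23.41
mass_P = 159.106065 g, rounded to 4 dp:

159.1061 g


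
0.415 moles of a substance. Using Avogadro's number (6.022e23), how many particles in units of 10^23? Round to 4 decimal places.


N = n * NA, then divide by 1e23 for the requested units.
N / 1e23 = n * 6.022
N / 1e23 = 0.415 * 6.022
N / 1e23 = 2.49913, rounded to 4 dp:

2.4991


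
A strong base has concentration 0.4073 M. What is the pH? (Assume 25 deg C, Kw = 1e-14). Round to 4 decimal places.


A strong base dissociates completely, so [OH-] equals the given concentration.
pOH = -log10([OH-]) = -log10(0.4073) = 0.390086
pH = 14 - pOH = 14 - 0.390086
pH = 13.609914, rounded to 4 dp:

13.6099


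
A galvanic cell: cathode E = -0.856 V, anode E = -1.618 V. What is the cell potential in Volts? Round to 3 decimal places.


Standard cell potential: E_cell = E_cathode - E_anode.
E_cell = -0.856 - (-1.618)
E_cell = 0.762 V, rounded to 3 dp:

0.762 V


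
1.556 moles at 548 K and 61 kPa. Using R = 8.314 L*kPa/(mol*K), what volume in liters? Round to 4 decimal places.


PV = nRT, solve for V = nRT / P.
nRT = 1.556 * 8.314 * 548 = 7089.248
V = 7089.248 / 61
V = 116.21718033 L, rounded to 4 dp:

116.2172 L


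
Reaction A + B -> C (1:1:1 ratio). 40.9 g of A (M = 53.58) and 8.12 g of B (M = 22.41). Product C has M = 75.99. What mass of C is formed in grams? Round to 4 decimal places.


Find moles of each reactant; the smaller value is the limiting reagent in a 1:1:1 reaction, so moles_C equals moles of the limiter.
n_A = mass_A / M_A = 40.9 / 53.58 = 0.763345 mol
n_B = mass_B / M_B = 8.12 / 22.41 = 0.362338 mol
Limiting reagent: B (smaller), n_limiting = 0.362338 mol
mass_C = n_limiting * M_C = 0.362338 * 75.99
mass_C = 27.53406462 g, rounded to 4 dp:

27.5341 g


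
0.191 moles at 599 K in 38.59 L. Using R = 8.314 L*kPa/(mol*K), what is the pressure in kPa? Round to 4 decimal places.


PV = nRT, solve for P = nRT / V.
nRT = 0.191 * 8.314 * 599 = 951.1964
P = 951.1964 / 38.59
P = 24.64877948 kPa, rounded to 4 dp:

24.6488 kPa


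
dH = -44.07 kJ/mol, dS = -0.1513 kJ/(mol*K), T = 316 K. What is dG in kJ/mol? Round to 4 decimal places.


Gibbs: dG = dH - T*dS (consistent units, dS already in kJ/(mol*K)).
T*dS = 316 * -0.1513 = -47.8108
dG = -44.07 - (-47.8108)
dG = 3.7408 kJ/mol, rounded to 4 dp:

3.7408 kJ/mol


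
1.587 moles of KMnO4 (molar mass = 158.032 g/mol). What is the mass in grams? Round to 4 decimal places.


mass = n * M
mass = 1.587 * 158.032
mass = 250.796784 g, rounded to 4 dp:

250.7968 g


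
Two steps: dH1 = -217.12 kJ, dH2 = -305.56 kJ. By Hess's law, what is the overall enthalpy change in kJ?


Hess's law: enthalpy is a state function, so add the step enthalpies.
dH_total = dH1 + dH2 = -217.12 + (-305.56)
dH_total = -522.68 kJ:

-522.68 kJ


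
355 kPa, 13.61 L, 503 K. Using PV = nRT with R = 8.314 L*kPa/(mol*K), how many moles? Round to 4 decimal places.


PV = nRT, solve for n = PV / (RT).
PV = 355 * 13.61 = 4831.55
RT = 8.314 * 503 = 4181.942
n = 4831.55 / 4181.942
n = 1.15533644 mol, rounded to 4 dp:

1.1553 mol


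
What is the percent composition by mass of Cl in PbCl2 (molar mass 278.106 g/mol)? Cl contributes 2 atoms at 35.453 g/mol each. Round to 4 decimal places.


pct = 100 * (n_elem * M_elem) / M_total
mass_contribution = 2 * 35.453 = 70.906 g/mol
pct = 100 * 70.906 / 278.106
pct = 25.49603389 %, rounded to 4 dp:

25.4960 %


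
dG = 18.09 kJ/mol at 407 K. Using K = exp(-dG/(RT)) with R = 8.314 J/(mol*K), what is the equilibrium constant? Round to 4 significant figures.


dG is in kJ/mol; multiply by 1000 to match R in J/(mol*K).
RT = 8.314 * 407 = 3383.798 J/mol
exponent = -dG*1000 / (RT) = -(18.09*1000) / 3383.798 = -5.3460638
K = exp(-5.3460638)
K = 0.0047668775, rounded to 4 significant figures:

0.004767


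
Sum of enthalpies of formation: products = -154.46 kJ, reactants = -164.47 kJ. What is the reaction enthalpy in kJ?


dH_rxn = sum(dH_f products) - sum(dH_f reactants)
dH_rxn = -154.46 - (-164.47)
dH_rxn = 10.01 kJ:

10.01 kJ


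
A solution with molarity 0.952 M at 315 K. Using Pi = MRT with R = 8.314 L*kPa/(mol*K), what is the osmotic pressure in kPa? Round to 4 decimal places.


Osmotic pressure (van't Hoff): Pi = M*R*T.
RT = 8.314 * 315 = 2618.91
Pi = 0.952 * 2618.91
Pi = 2493.20232 kPa, rounded to 4 dp:

2493.2023 kPa


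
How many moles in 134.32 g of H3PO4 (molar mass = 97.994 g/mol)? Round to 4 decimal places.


n = mass / M
n = 134.32 / 97.994
n = 1.37069617 mol, rounded to 4 dp:

1.3707 mol


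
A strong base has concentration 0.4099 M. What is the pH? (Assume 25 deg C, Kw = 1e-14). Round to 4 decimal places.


A strong base dissociates completely, so [OH-] equals the given concentration.
pOH = -log10([OH-]) = -log10(0.4099) = 0.387322
pH = 14 - pOH = 14 - 0.387322
pH = 13.612678, rounded to 4 dp:

13.6127


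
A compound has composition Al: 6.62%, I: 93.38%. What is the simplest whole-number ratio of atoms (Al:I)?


Assume 100 g of compound, divide each mass% by atomic mass to get moles, then normalize by the smallest to get a raw atom ratio.
Moles per 100 g: Al: 6.62/26.982 = 0.2453, I: 93.38/126.904 = 0.7358
Raw ratio (divide by min = 0.2453): Al: 1.0, I: 2.999
Multiply by 1 to clear fractions: Al: 1.0 ~= 1, I: 2.999 ~= 3
Reduce by GCD to get the simplest whole-number ratio:

1:3


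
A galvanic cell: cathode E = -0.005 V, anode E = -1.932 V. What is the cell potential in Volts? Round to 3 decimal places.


Standard cell potential: E_cell = E_cathode - E_anode.
E_cell = -0.005 - (-1.932)
E_cell = 1.927 V, rounded to 3 dp:

1.927 V


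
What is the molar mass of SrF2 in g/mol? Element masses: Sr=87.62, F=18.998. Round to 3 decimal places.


M = sum(count * atomic_mass) over atoms.
M = 1*87.62 + 2*18.998
M = 87.62 + 37.996
M = 125.616 g/mol, rounded to 3 dp:

125.616 g/mol


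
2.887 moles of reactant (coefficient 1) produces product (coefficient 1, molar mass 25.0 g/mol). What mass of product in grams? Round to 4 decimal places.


Use the coefficient ratio to convert reactant moles to product moles, then multiply by the product's molar mass.
moles_P = moles_R * (coeff_P / coeff_R) = 2.887 * (1/1) = 2.887
mass_P = moles_P * M_P = 2.887 * 25.0
mass_P = 72.175 g, rounded to 4 dp:

72.1750 g


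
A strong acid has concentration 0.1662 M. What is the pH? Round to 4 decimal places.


A strong acid dissociates completely, so [H+] equals the given concentration.
pH = -log10([H+]) = -log10(0.1662)
pH = 0.77936898, rounded to 4 dp:

0.7794
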